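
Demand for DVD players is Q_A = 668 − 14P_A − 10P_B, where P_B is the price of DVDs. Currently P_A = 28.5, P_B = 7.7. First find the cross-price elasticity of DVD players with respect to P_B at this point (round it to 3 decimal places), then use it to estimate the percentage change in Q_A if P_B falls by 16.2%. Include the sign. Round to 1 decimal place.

At P_A = 28.5, P_B = 7.7: Q_A = 192.
∂Q_A/∂P_B = -10.
ε = (∂Q_A/∂P_B)(P_B/Q_A) = -10.0000 × 7.7/192 ≈ -0.401.
%ΔQ_A ≈ ε × %ΔP_B = -0.401 × (-16.2%) = 6.5%.

6.5%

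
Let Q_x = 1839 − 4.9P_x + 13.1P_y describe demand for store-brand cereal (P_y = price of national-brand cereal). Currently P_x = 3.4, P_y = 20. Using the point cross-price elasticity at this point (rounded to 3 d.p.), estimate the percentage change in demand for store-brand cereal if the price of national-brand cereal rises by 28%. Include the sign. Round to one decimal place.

At P_x = 3.4, P_y = 20: Q_x = 2084.34.
∂Q_x/∂P_y = 13.1.
ε = (∂Q_x/∂P_y)(P_y/Q_x) = 13.1000 × 20/2084.34 ≈ 0.126.
%ΔQ_x ≈ ε × %ΔP_y = 0.126 × (28%) = 3.5%.

3.5%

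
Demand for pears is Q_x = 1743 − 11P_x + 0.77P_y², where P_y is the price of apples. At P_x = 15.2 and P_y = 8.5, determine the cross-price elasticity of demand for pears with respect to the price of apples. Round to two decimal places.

At P_x = 15.2 and P_y = 8.5: Q_x = 1631.432.
∂Q_x/∂P_y = 1.54P_y = 1.54(8.5) = 13.0900.
ε = (∂Q_x/∂P_y)(P_y/Q_x) = 13.0900 × (8.5/1631.432) ≈ 0.07.
ε > 0: substitutes.

0.07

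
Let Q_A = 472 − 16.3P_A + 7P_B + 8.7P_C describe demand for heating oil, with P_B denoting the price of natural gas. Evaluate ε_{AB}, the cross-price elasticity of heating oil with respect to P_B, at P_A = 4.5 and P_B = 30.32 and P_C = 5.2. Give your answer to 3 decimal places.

0.323

At P_A = 4.5 and P_B = 30.32 and P_C = 5.2: Q_A = 656.13.
∂Q_A/∂P_B = 7.
ε = (∂Q_A/∂P_B)(P_B/Q_A) = 7 × (30.32/656.13) ≈ 0.323.
Since ε > 0, heating oil and natural gas are substitutes.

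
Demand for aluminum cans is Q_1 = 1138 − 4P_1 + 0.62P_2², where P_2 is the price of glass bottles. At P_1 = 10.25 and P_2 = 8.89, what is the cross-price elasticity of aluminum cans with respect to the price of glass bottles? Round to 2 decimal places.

0.09

At P_1 = 10.25 and P_2 = 8.89: Q_1 = 1146.000.
∂Q_1/∂P_2 = 1.24P_2 = 1.24(8.89) = 11.0236.
ε = (∂Q_1/∂P_2)(P_2/Q_1) = 11.0236 × (8.89/1146.000) ≈ 0.09.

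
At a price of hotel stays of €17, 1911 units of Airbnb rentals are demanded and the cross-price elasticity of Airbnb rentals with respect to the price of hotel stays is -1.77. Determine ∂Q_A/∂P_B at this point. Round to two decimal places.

ε = (∂Q_A/∂P_B)·(P_B/Q_A) ⇒ ∂Q_A/∂P_B = ε·Q_A/P_B = -1.77 × 1911/17 ≈ -198.97.

-198.97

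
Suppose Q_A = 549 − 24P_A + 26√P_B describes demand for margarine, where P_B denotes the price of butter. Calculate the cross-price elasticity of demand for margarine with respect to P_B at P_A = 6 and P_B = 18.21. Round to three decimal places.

At P_A = 6 and P_B = 18.21: Q_A = 515.950.
∂Q_A/∂P_B = 26/(2√P_B) = 26/(2√18.21) = 3.0464.
ε = (∂Q_A/∂P_B)(P_B/Q_A) = 3.0464 × (18.21/515.950) ≈ 0.108.
ε > 0: substitutes.

0.108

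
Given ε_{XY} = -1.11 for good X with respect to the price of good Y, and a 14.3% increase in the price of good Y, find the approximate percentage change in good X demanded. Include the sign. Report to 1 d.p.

-15.9%

%ΔQ ≈ ε × %ΔP of good Y = -1.11 × (14.3%) = -15.9%.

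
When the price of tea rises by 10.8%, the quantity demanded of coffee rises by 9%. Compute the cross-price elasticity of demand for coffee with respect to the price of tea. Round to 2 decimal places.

0.83

ε = (%ΔQ of coffee) / (%ΔP of tea) = (9%) / (10.8%) ≈ 0.83.
Positive cross-price elasticity: substitutes.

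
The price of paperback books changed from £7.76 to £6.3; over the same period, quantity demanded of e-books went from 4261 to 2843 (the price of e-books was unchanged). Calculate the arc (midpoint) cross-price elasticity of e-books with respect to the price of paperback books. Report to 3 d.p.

1.922

ΔQ_A = 2843 − 4261 = -1418; ΔP_B = 6.3 − 7.76 = -1.46.
Midpoints: Q̄_A = 3552.0, P̄_B = 7.03.
ε = (ΔQ_A/Q̄_A)/(ΔP_B/P̄_B) = (-1418/3552.0)/(-1.46/7.03) ≈ 1.922.
ε > 0: e-books and paperback books are substitutes.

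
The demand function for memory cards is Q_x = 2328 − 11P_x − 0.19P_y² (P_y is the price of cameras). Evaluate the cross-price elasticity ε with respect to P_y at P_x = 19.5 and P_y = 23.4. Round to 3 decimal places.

At P_x = 19.5 and P_y = 23.4: Q_x = 2009.464.
∂Q_x/∂P_y = -0.38P_y = -0.38(23.4) = -8.8920.
ε = (∂Q_x/∂P_y)(P_y/Q_x) = -8.8920 × (23.4/2009.464) ≈ -0.104.

-0.104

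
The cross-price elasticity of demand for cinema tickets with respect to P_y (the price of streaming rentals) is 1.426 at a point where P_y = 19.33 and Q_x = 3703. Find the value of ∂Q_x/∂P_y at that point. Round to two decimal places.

ε = (∂Q_x/∂P_y)·(P_y/Q_x) ⇒ ∂Q_x/∂P_y = ε·Q_x/P_y = 1.426 × 3703/19.33 ≈ 273.18.

273.18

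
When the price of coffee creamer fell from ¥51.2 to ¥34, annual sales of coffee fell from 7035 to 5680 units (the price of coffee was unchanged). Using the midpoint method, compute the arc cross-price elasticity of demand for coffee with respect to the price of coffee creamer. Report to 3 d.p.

0.528

ΔQ_A = 5680 − 7035 = -1355; ΔP_B = 34 − 51.2 = -17.2.
Midpoints: Q̄_A = 6357.5, P̄_B = 42.60.
ε = (ΔQ_A/Q̄_A)/(ΔP_B/P̄_B) = (-1355/6357.5)/(-17.2/42.60) ≈ 0.528.
ε > 0: coffee and coffee creamer are substitutes.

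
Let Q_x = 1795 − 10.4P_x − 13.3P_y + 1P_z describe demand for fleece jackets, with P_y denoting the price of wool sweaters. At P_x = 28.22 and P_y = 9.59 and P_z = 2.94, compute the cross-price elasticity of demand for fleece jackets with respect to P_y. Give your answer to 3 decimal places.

At P_x = 28.22 and P_y = 9.59 and P_z = 2.94: Q_x = 1376.905.
∂Q_x/∂P_y = -13.3.
ε = (∂Q_x/∂P_y)(P_y/Q_x) = -13.3 × (9.59/1376.905) ≈ -0.093.
Since ε < 0, fleece jackets and wool sweaters are complements.

-0.093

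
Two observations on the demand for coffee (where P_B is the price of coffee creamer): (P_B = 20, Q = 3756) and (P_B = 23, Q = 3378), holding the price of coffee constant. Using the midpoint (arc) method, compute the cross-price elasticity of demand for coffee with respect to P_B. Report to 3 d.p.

-0.759

ΔQ_A = 3378 − 3756 = -378; ΔP_B = 23 − 20 = 3.
Midpoints: Q̄_A = 3567.0, P̄_B = 21.50.
ε = (ΔQ_A/Q̄_A)/(ΔP_B/P̄_B) = (-378/3567.0)/(3/21.50) ≈ -0.759.
ε < 0: coffee and coffee creamer are complements.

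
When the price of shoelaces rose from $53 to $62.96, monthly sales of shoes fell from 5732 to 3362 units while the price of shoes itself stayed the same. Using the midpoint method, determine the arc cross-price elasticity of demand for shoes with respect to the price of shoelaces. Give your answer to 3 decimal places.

-3.034

ΔQ_A = 3362 − 5732 = -2370; ΔP_B = 62.96 − 53 = 9.96.
Midpoints: Q̄_A = 4547.0, P̄_B = 57.98.
ε = (ΔQ_A/Q̄_A)/(ΔP_B/P̄_B) = (-2370/4547.0)/(9.96/57.98) ≈ -3.034.
ε < 0: shoes and shoelaces are complements.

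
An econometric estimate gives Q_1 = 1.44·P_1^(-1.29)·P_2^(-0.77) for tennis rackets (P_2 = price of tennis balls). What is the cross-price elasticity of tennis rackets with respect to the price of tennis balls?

In a log-linear (constant-elasticity) demand function, the coefficient on the exponent of P_2 is the cross-price elasticity.
ε = -0.77. Negative, so tennis rackets and tennis balls are complements.

-0.77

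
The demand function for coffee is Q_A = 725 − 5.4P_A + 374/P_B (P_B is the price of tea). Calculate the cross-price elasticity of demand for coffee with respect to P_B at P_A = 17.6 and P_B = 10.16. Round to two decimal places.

At P_A = 17.6 and P_B = 10.16: Q_A = 666.771.
∂Q_A/∂P_B = −374/P_B² = -3.6231.
ε = (∂Q_A/∂P_B)(P_B/Q_A) = -3.6231 × (10.16/666.771) ≈ -0.06.
ε < 0: complements.

-0.06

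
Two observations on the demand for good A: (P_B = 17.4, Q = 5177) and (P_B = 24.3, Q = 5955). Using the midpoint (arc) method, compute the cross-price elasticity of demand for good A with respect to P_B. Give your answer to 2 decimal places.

ΔQ_A = 5955 − 5177 = 778; ΔP_B = 24.3 − 17.4 = 6.9.
Midpoints: Q̄_A = 5566.0, P̄_B = 20.85.
ε = (ΔQ_A/Q̄_A)/(ΔP_B/P̄_B) = (778/5566.0)/(6.9/20.85) ≈ 0.42.

0.42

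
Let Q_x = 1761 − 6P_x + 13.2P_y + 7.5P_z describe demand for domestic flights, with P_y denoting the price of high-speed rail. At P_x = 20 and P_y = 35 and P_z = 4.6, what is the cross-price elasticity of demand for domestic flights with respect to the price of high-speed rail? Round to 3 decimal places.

0.216

At P_x = 20 and P_y = 35 and P_z = 4.6: Q_x = 2137.5.
∂Q_x/∂P_y = 13.2.
ε = (∂Q_x/∂P_y)(P_y/Q_x) = 13.2 × (35/2137.5) ≈ 0.216.
Since ε > 0, domestic flights and high-speed rail are substitutes.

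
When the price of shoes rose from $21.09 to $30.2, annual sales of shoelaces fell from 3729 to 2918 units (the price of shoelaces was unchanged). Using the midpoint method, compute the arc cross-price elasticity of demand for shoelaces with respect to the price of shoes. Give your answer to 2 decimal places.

-0.69

ΔQ_A = 2918 − 3729 = -811; ΔP_B = 30.2 − 21.09 = 9.11.
Midpoints: Q̄_A = 3323.5, P̄_B = 25.64.
ε = (ΔQ_A/Q̄_A)/(ΔP_B/P̄_B) = (-811/3323.5)/(9.11/25.64) ≈ -0.69.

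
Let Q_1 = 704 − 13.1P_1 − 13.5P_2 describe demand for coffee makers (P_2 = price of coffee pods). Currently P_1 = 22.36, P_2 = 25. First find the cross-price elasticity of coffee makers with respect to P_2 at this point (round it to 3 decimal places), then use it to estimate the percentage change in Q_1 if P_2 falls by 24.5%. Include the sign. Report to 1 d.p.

At P_1 = 22.36, P_2 = 25: Q_1 = 73.584.
∂Q_1/∂P_2 = -13.5.
ε = (∂Q_1/∂P_2)(P_2/Q_1) = -13.5000 × 25/73.584 ≈ -4.587.
%ΔQ_1 ≈ ε × %ΔP_2 = -4.587 × (-24.5%) = 112.4%.

112.4%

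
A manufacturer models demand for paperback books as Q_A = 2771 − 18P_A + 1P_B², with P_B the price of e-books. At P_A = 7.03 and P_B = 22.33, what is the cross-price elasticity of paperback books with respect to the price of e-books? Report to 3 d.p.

At P_A = 7.03 and P_B = 22.33: Q_A = 3143.089.
∂Q_A/∂P_B = 2P_B = 2(22.33) = 44.6600.
ε = (∂Q_A/∂P_B)(P_B/Q_A) = 44.6600 × (22.33/3143.089) ≈ 0.317.

0.317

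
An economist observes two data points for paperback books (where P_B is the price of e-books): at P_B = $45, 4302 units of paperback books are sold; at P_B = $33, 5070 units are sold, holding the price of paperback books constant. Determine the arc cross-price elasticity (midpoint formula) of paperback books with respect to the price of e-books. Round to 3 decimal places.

-0.533

ΔQ_A = 5070 − 4302 = 768; ΔP_B = 33 − 45 = -12.
Midpoints: Q̄_A = 4686.0, P̄_B = 39.00.
ε = (ΔQ_A/Q̄_A)/(ΔP_B/P̄_B) = (768/4686.0)/(-12/39.00) ≈ -0.533.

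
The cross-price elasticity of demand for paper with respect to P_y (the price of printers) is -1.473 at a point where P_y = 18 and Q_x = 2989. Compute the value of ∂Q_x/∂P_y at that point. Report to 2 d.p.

-244.60

ε = (∂Q_x/∂P_y)·(P_y/Q_x) ⇒ ∂Q_x/∂P_y = ε·Q_x/P_y = -1.473 × 2989/18 ≈ -244.60.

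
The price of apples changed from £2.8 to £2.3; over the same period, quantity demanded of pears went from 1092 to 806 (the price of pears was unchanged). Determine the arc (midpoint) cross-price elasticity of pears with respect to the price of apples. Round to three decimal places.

1.537

ΔQ_A = 806 − 1092 = -286; ΔP_B = 2.3 − 2.8 = -0.5.
Midpoints: Q̄_A = 949.0, P̄_B = 2.55.
ε = (ΔQ_A/Q̄_A)/(ΔP_B/P̄_B) = (-286/949.0)/(-0.5/2.55) ≈ 1.537.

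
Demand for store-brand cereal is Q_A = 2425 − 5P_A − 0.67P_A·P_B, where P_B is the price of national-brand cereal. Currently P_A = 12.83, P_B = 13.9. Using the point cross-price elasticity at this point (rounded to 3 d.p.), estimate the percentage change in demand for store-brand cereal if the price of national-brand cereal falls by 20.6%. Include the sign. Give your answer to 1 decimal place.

1.1%

At P_A = 12.83, P_B = 13.9: Q_A = 2241.364.
∂Q_A/∂P_B = -0.67P_A = -8.5961.
ε = (∂Q_A/∂P_B)(P_B/Q_A) = -8.5961 × 13.9/2241.364 ≈ -0.053.
%ΔQ_A ≈ ε × %ΔP_B = -0.053 × (-20.6%) = 1.1%.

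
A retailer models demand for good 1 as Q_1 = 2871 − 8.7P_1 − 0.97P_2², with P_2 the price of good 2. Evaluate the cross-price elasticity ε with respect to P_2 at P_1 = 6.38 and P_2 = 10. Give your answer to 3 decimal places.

At P_1 = 6.38 and P_2 = 10: Q_1 = 2718.494.
∂Q_1/∂P_2 = -1.94P_2 = -1.94(10) = -19.4000.
ε = (∂Q_1/∂P_2)(P_2/Q_1) = -19.4000 × (10/2718.494) ≈ -0.071.

-0.071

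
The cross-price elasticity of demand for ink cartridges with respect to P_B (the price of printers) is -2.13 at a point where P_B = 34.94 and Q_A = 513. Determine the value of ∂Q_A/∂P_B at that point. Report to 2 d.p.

ε = (∂Q_A/∂P_B)·(P_B/Q_A) ⇒ ∂Q_A/∂P_B = ε·Q_A/P_B = -2.13 × 513/34.94 ≈ -31.27.

-31.27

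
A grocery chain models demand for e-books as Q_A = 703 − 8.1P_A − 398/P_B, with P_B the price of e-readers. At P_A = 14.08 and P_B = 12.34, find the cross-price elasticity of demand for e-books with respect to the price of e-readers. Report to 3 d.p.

At P_A = 14.08 and P_B = 12.34: Q_A = 556.699.
∂Q_A/∂P_B = 398/P_B² = 2.6137.
ε = (∂Q_A/∂P_B)(P_B/Q_A) = 2.6137 × (12.34/556.699) ≈ 0.058.

0.058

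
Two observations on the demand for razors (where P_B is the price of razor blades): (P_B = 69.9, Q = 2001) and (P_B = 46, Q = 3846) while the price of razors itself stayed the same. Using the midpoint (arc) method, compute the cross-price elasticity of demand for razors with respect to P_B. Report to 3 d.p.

-1.530

ΔQ_A = 3846 − 2001 = 1845; ΔP_B = 46 − 69.9 = -23.9.
Midpoints: Q̄_A = 2923.5, P̄_B = 57.95.
ε = (ΔQ_A/Q̄_A)/(ΔP_B/P̄_B) = (1845/2923.5)/(-23.9/57.95) ≈ -1.530.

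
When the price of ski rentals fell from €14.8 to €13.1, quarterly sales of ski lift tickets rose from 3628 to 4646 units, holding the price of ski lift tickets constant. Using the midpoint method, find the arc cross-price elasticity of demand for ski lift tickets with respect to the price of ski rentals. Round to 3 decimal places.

ΔQ_A = 4646 − 3628 = 1018; ΔP_B = 13.1 − 14.8 = -1.7.
Midpoints: Q̄_A = 4137.0, P̄_B = 13.95.
ε = (ΔQ_A/Q̄_A)/(ΔP_B/P̄_B) = (1018/4137.0)/(-1.7/13.95) ≈ -2.019.

-2.019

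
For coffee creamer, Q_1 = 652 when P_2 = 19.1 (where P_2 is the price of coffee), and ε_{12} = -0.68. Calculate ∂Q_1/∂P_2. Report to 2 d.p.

ε = (∂Q_1/∂P_2)·(P_2/Q_1) ⇒ ∂Q_1/∂P_2 = ε·Q_1/P_2 = -0.68 × 652/19.1 ≈ -23.21.

-23.21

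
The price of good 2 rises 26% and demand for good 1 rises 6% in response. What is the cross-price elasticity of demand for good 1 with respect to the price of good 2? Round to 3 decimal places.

ε = (%ΔQ of good 1) / (%ΔP of good 2) = (6%) / (26%) ≈ 0.231.

0.231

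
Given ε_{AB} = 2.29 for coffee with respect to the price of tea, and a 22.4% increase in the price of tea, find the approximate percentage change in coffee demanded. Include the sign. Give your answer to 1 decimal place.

51.3%

%ΔQ ≈ ε × %ΔP of tea = 2.29 × (22.4%) = 51.3%.
Demand for coffee rises by about 51.3%.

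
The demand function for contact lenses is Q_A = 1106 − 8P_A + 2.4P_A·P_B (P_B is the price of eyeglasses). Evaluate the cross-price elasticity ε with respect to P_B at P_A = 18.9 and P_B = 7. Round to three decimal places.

At P_A = 18.9 and P_B = 7: Q_A = 1272.32.
∂Q_A/∂P_B = 2.4P_A = 2.4(18.9) = 45.3600.
ε = (∂Q_A/∂P_B)(P_B/Q_A) = 45.3600 × (7/1272.32) ≈ 0.250.

0.250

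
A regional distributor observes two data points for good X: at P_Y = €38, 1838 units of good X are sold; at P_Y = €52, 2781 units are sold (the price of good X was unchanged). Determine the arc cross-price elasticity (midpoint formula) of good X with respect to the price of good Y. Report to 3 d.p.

ΔQ_X = 2781 − 1838 = 943; ΔP_Y = 52 − 38 = 14.
Midpoints: Q̄_X = 2309.5, P̄_Y = 45.00.
ε = (ΔQ_X/Q̄_X)/(ΔP_Y/P̄_Y) = (943/2309.5)/(14/45.00) ≈ 1.312.
ε > 0: good X and good Y are substitutes.

1.312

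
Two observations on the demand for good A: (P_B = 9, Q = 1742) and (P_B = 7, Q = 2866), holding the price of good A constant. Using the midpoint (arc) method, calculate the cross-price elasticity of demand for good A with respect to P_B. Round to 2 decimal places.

ΔQ_A = 2866 − 1742 = 1124; ΔP_B = 7 − 9 = -2.
Midpoints: Q̄_A = 2304.0, P̄_B = 8.00.
ε = (ΔQ_A/Q̄_A)/(ΔP_B/P̄_B) = (1124/2304.0)/(-2/8.00) ≈ -1.95.
ε < 0: good A and good B are complements.

-1.95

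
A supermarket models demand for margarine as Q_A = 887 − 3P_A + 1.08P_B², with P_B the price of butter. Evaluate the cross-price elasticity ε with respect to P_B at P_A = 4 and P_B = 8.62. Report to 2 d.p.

0.17

At P_A = 4 and P_B = 8.62: Q_A = 955.249.
∂Q_A/∂P_B = 2.16P_B = 2.16(8.62) = 18.6192.
ε = (∂Q_A/∂P_B)(P_B/Q_A) = 18.6192 × (8.62/955.249) ≈ 0.17.
ε > 0: substitutes.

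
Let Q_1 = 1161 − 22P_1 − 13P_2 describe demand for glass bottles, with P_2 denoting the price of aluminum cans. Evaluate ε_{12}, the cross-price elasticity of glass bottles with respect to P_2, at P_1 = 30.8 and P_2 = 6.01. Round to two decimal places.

At P_1 = 30.8 and P_2 = 6.01: Q_1 = 405.27.
∂Q_1/∂P_2 = -13.
ε = (∂Q_1/∂P_2)(P_2/Q_1) = -13 × (6.01/405.27) ≈ -0.19.
Since ε < 0, glass bottles and aluminum cans are complements.

-0.19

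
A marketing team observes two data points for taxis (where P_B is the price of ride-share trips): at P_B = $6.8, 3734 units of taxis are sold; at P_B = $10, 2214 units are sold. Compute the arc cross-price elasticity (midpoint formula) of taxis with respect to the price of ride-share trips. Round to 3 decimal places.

-1.342

ΔQ_A = 2214 − 3734 = -1520; ΔP_B = 10 − 6.8 = 3.2.
Midpoints: Q̄_A = 2974.0, P̄_B = 8.40.
ε = (ΔQ_A/Q̄_A)/(ΔP_B/P̄_B) = (-1520/2974.0)/(3.2/8.40) ≈ -1.342.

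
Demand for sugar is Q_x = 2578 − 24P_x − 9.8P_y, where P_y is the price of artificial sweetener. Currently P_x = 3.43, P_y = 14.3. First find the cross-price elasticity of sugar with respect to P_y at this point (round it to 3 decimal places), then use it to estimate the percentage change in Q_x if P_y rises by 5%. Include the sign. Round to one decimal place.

At P_x = 3.43, P_y = 14.3: Q_x = 2355.54.
∂Q_x/∂P_y = -9.8.
ε = (∂Q_x/∂P_y)(P_y/Q_x) = -9.8000 × 14.3/2355.54 ≈ -0.059.
%ΔQ_x ≈ ε × %ΔP_y = -0.059 × (5%) = -0.3%.

-0.3%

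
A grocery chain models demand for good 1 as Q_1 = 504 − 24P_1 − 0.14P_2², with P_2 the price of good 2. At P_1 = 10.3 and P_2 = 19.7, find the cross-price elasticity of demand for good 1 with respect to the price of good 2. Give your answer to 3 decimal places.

At P_1 = 10.3 and P_2 = 19.7: Q_1 = 202.467.
∂Q_1/∂P_2 = -0.28P_2 = -0.28(19.7) = -5.5160.
ε = (∂Q_1/∂P_2)(P_2/Q_1) = -5.5160 × (19.7/202.467) ≈ -0.537.

-0.537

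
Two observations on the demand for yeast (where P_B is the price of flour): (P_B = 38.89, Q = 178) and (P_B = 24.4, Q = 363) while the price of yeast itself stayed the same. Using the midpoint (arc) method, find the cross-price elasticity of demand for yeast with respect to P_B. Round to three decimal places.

ΔQ_A = 363 − 178 = 185; ΔP_B = 24.4 − 38.89 = -14.49.
Midpoints: Q̄_A = 270.5, P̄_B = 31.64.
ε = (ΔQ_A/Q̄_A)/(ΔP_B/P̄_B) = (185/270.5)/(-14.49/31.64) ≈ -1.494.
ε < 0: yeast and flour are complements.

-1.494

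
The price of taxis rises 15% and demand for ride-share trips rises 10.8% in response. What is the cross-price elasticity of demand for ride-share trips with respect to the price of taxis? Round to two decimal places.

0.72

ε = (%ΔQ of ride-share trips) / (%ΔP of taxis) = (10.8%) / (15%) ≈ 0.72.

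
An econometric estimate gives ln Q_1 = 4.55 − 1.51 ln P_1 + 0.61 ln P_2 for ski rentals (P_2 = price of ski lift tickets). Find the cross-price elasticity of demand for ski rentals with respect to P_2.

0.61

In a log-linear (constant-elasticity) demand function, the coefficient on ln P_2 is the cross-price elasticity.
ε = 0.61. Positive, so ski rentals and ski lift tickets are substitutes.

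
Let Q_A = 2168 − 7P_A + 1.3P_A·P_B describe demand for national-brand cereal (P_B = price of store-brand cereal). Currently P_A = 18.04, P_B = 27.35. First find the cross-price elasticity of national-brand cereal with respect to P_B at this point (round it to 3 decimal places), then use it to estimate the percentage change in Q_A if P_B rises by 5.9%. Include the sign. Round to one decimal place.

1.4%

At P_A = 18.04, P_B = 27.35: Q_A = 2683.132.
∂Q_A/∂P_B = 1.3P_A = 23.4520.
ε = (∂Q_A/∂P_B)(P_B/Q_A) = 23.4520 × 27.35/2683.132 ≈ 0.239.
%ΔQ_A ≈ ε × %ΔP_B = 0.239 × (5.9%) = 1.4%.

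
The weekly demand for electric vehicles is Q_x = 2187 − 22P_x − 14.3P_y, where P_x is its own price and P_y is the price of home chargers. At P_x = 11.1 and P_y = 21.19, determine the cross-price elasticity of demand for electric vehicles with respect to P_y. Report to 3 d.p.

At P_x = 11.1 and P_y = 21.19: Q_x = 1639.783.
∂Q_x/∂P_y = -14.3.
ε = (∂Q_x/∂P_y)(P_y/Q_x) = -14.3 × (21.19/1639.783) ≈ -0.185.

-0.185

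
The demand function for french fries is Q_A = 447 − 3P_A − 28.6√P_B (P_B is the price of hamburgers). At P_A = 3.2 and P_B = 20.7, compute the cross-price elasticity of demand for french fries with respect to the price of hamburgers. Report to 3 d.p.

At P_A = 3.2 and P_B = 20.7: Q_A = 307.278.
∂Q_A/∂P_B = -28.6/(2√P_B) = -28.6/(2√20.7) = -3.1430.
ε = (∂Q_A/∂P_B)(P_B/Q_A) = -3.1430 × (20.7/307.278) ≈ -0.212.
ε < 0: complements.

-0.212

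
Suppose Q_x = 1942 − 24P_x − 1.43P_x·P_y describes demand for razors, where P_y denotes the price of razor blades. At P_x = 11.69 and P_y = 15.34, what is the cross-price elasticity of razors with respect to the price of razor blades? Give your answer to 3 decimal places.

At P_x = 11.69 and P_y = 15.34: Q_x = 1405.006.
∂Q_x/∂P_y = -1.43P_x = -1.43(11.69) = -16.7167.
ε = (∂Q_x/∂P_y)(P_y/Q_x) = -16.7167 × (15.34/1405.006) ≈ -0.183.
ε < 0: complements.

-0.183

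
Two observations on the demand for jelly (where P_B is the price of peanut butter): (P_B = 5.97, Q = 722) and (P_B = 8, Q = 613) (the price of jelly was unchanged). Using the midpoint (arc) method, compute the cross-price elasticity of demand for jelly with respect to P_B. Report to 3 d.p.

ΔQ_A = 613 − 722 = -109; ΔP_B = 8 − 5.97 = 2.03.
Midpoints: Q̄_A = 667.5, P̄_B = 6.98.
ε = (ΔQ_A/Q̄_A)/(ΔP_B/P̄_B) = (-109/667.5)/(2.03/6.98) ≈ -0.562.
ε < 0: jelly and peanut butter are complements.

-0.562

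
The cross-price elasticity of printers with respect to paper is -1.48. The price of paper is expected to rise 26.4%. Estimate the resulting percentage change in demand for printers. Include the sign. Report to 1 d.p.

-39.1%

%ΔQ ≈ ε × %ΔP of paper = -1.48 × (26.4%) = -39.1%.
Demand for printers falls by about 39.1%.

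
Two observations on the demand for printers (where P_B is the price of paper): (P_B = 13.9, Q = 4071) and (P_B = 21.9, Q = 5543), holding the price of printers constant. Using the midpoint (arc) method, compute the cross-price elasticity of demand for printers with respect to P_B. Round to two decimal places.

ΔQ_A = 5543 − 4071 = 1472; ΔP_B = 21.9 − 13.9 = 8.
Midpoints: Q̄_A = 4807.0, P̄_B = 17.90.
ε = (ΔQ_A/Q̄_A)/(ΔP_B/P̄_B) = (1472/4807.0)/(8/17.90) ≈ 0.69.

0.69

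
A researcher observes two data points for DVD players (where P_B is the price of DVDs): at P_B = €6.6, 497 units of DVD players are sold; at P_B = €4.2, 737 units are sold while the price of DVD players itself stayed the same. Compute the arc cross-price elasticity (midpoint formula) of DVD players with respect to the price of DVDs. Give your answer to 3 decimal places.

-0.875

ΔQ_A = 737 − 497 = 240; ΔP_B = 4.2 − 6.6 = -2.4.
Midpoints: Q̄_A = 617.0, P̄_B = 5.40.
ε = (ΔQ_A/Q̄_A)/(ΔP_B/P̄_B) = (240/617.0)/(-2.4/5.40) ≈ -0.875.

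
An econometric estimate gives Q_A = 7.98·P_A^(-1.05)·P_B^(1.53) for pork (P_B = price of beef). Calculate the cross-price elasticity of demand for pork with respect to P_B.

1.53

In a log-linear (constant-elasticity) demand function, the coefficient on the exponent of P_B is the cross-price elasticity.
ε = 1.53. Positive, so pork and beef are substitutes.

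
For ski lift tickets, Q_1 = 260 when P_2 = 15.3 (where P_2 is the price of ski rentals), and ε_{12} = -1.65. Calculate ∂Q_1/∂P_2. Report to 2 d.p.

-28.04

ε = (∂Q_1/∂P_2)·(P_2/Q_1) ⇒ ∂Q_1/∂P_2 = ε·Q_1/P_2 = -1.65 × 260/15.3 ≈ -28.04.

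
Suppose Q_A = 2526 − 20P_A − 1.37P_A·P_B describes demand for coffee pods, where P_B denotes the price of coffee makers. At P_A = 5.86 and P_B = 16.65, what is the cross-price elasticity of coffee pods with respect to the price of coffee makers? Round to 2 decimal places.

-0.06

At P_A = 5.86 and P_B = 16.65: Q_A = 2275.130.
∂Q_A/∂P_B = -1.37P_A = -1.37(5.86) = -8.0282.
ε = (∂Q_A/∂P_B)(P_B/Q_A) = -8.0282 × (16.65/2275.130) ≈ -0.06.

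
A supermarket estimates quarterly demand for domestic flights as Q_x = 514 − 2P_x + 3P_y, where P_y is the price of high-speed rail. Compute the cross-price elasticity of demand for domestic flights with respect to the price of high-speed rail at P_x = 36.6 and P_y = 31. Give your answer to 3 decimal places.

0.174

At P_x = 36.6 and P_y = 31: Q_x = 533.8.
∂Q_x/∂P_y = 3.
ε = (∂Q_x/∂P_y)(P_y/Q_x) = 3 × (31/533.8) ≈ 0.174.
Since ε > 0, domestic flights and high-speed rail are substitutes.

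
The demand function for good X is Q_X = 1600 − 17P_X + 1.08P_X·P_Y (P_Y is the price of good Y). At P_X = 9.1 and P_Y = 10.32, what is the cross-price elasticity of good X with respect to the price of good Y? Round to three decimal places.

At P_X = 9.1 and P_Y = 10.32: Q_X = 1546.725.
∂Q_X/∂P_Y = 1.08P_X = 1.08(9.1) = 9.8280.
ε = (∂Q_X/∂P_Y)(P_Y/Q_X) = 9.8280 × (10.32/1546.725) ≈ 0.066.

0.066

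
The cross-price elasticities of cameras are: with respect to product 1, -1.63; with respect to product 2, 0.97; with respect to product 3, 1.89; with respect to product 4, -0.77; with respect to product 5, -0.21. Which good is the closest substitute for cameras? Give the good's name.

product 3

Substitutes have ε > 0. Among the positive values, 1.89 (product 3) is largest.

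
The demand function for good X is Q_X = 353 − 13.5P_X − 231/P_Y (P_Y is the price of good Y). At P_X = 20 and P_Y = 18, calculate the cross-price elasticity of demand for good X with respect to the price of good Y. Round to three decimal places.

At P_X = 20 and P_Y = 18: Q_X = 70.167.
∂Q_X/∂P_Y = 231/P_Y² = 0.7130.
ε = (∂Q_X/∂P_Y)(P_Y/Q_X) = 0.7130 × (18/70.167) ≈ 0.183.

0.183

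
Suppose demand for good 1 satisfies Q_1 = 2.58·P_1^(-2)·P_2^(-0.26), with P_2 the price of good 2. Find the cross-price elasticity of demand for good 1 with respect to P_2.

In a log-linear (constant-elasticity) demand function, the coefficient on the exponent of P_2 is the cross-price elasticity.
ε = -0.26. Negative, so good 1 and good 2 are complements.

-0.26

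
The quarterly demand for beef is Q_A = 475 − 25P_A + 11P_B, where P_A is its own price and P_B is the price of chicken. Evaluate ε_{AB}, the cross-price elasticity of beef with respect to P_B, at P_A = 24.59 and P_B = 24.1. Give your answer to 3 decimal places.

2.115

At P_A = 24.59 and P_B = 24.1: Q_A = 125.35.
∂Q_A/∂P_B = 11.
ε = (∂Q_A/∂P_B)(P_B/Q_A) = 11 × (24.1/125.35) ≈ 2.115.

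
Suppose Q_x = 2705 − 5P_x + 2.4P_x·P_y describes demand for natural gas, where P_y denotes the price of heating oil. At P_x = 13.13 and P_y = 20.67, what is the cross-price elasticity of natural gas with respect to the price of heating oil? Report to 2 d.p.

0.20

At P_x = 13.13 and P_y = 20.67: Q_x = 3290.703.
∂Q_x/∂P_y = 2.4P_x = 2.4(13.13) = 31.5120.
ε = (∂Q_x/∂P_y)(P_y/Q_x) = 31.5120 × (20.67/3290.703) ≈ 0.20.
ε > 0: substitutes.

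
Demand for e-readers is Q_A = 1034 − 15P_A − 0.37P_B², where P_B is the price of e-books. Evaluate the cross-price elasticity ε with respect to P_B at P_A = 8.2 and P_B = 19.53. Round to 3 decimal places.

At P_A = 8.2 and P_B = 19.53: Q_A = 769.874.
∂Q_A/∂P_B = -0.74P_B = -0.74(19.53) = -14.4522.
ε = (∂Q_A/∂P_B)(P_B/Q_A) = -14.4522 × (19.53/769.874) ≈ -0.367.
ε < 0: complements.

-0.367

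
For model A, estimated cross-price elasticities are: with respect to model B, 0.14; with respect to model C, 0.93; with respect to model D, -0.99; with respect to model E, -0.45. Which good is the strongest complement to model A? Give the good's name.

model D

Complements have ε < 0. The most negative value is -0.99 (model D).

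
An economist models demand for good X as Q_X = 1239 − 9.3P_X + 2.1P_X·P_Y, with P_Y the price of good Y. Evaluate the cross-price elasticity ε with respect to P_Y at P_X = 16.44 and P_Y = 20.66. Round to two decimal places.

At P_X = 16.44 and P_Y = 20.66: Q_X = 1799.374.
∂Q_X/∂P_Y = 2.1P_X = 2.1(16.44) = 34.5240.
ε = (∂Q_X/∂P_Y)(P_Y/Q_X) = 34.5240 × (20.66/1799.374) ≈ 0.40.
ε > 0: substitutes.

0.40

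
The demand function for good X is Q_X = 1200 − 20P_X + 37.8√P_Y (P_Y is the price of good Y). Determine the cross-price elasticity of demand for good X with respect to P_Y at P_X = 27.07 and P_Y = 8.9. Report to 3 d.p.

0.073

At P_X = 27.07 and P_Y = 8.9: Q_X = 771.368.
∂Q_X/∂P_Y = 37.8/(2√P_Y) = 37.8/(2√8.9) = 6.3353.
ε = (∂Q_X/∂P_Y)(P_Y/Q_X) = 6.3353 × (8.9/771.368) ≈ 0.073.
ε > 0: substitutes.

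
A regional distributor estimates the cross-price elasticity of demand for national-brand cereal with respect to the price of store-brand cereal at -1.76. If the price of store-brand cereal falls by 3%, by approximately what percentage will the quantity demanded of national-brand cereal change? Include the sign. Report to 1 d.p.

5.3%

%ΔQ ≈ ε × %ΔP of store-brand cereal = -1.76 × (-3%) = 5.3%.
Demand for national-brand cereal rises by about 5.3%.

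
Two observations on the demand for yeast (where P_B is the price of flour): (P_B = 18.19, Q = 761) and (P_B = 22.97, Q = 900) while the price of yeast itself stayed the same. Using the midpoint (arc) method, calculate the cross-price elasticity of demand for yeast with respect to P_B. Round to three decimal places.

0.721

ΔQ_A = 900 − 761 = 139; ΔP_B = 22.97 − 18.19 = 4.78.
Midpoints: Q̄_A = 830.5, P̄_B = 20.58.
ε = (ΔQ_A/Q̄_A)/(ΔP_B/P̄_B) = (139/830.5)/(4.78/20.58) ≈ 0.721.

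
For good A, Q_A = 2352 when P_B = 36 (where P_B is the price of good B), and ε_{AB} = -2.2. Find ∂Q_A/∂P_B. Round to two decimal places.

ε = (∂Q_A/∂P_B)·(P_B/Q_A) ⇒ ∂Q_A/∂P_B = ε·Q_A/P_B = -2.2 × 2352/36 ≈ -143.73.

-143.73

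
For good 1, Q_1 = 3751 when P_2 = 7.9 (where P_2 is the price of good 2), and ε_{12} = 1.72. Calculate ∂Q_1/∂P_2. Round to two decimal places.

ε = (∂Q_1/∂P_2)·(P_2/Q_1) ⇒ ∂Q_1/∂P_2 = ε·Q_1/P_2 = 1.72 × 3751/7.9 ≈ 816.67.

816.67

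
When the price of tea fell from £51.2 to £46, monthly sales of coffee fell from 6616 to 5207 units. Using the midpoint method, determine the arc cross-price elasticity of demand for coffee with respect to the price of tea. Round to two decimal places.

ΔQ_A = 5207 − 6616 = -1409; ΔP_B = 46 − 51.2 = -5.2.
Midpoints: Q̄_A = 5911.5, P̄_B = 48.60.
ε = (ΔQ_A/Q̄_A)/(ΔP_B/P̄_B) = (-1409/5911.5)/(-5.2/48.60) ≈ 2.23.

2.23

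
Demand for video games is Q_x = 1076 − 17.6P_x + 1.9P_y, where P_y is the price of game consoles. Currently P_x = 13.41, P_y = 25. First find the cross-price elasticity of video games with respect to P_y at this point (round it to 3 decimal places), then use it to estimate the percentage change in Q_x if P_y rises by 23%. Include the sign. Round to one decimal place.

At P_x = 13.41, P_y = 25: Q_x = 887.484.
∂Q_x/∂P_y = 1.9.
ε = (∂Q_x/∂P_y)(P_y/Q_x) = 1.9000 × 25/887.484 ≈ 0.054.
%ΔQ_x ≈ ε × %ΔP_y = 0.054 × (23%) = 1.2%.

1.2%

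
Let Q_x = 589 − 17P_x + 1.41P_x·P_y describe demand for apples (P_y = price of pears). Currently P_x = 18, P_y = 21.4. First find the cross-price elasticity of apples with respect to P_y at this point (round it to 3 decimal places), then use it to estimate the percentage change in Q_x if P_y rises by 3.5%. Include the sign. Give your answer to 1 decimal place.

At P_x = 18, P_y = 21.4: Q_x = 826.132.
∂Q_x/∂P_y = 1.41P_x = 25.3800.
ε = (∂Q_x/∂P_y)(P_y/Q_x) = 25.3800 × 21.4/826.132 ≈ 0.657.
%ΔQ_x ≈ ε × %ΔP_y = 0.657 × (3.5%) = 2.3%.

2.3%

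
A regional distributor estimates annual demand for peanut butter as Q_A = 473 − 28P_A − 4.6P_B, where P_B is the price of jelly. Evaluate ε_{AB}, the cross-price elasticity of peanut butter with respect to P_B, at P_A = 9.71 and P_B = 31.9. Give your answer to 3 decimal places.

At P_A = 9.71 and P_B = 31.9: Q_A = 54.38.
∂Q_A/∂P_B = -4.6.
ε = (∂Q_A/∂P_B)(P_B/Q_A) = -4.6 × (31.9/54.38) ≈ -2.698.

-2.698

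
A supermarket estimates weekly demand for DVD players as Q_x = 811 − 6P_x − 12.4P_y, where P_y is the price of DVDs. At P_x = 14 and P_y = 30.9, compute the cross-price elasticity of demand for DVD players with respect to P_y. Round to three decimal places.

At P_x = 14 and P_y = 30.9: Q_x = 343.84.
∂Q_x/∂P_y = -12.4.
ε = (∂Q_x/∂P_y)(P_y/Q_x) = -12.4 × (30.9/343.84) ≈ -1.114.
Since ε < 0, DVD players and DVDs are complements.

-1.114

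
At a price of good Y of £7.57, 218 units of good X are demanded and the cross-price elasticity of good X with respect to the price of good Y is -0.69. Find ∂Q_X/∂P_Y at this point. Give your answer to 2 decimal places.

ε = (∂Q_X/∂P_Y)·(P_Y/Q_X) ⇒ ∂Q_X/∂P_Y = ε·Q_X/P_Y = -0.69 × 218/7.57 ≈ -19.87.

-19.87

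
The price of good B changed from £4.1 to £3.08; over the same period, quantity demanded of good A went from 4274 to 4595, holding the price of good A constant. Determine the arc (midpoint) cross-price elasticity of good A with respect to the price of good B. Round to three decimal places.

-0.255

ΔQ_A = 4595 − 4274 = 321; ΔP_B = 3.08 − 4.1 = -1.02.
Midpoints: Q̄_A = 4434.5, P̄_B = 3.59.
ε = (ΔQ_A/Q̄_A)/(ΔP_B/P̄_B) = (321/4434.5)/(-1.02/3.59) ≈ -0.255.
ε < 0: good A and good B are complements.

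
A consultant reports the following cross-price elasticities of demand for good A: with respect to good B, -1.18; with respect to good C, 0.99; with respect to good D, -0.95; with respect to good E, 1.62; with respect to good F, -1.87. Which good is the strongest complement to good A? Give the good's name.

Complements have ε < 0. The most negative value is -1.87 (good F).

good F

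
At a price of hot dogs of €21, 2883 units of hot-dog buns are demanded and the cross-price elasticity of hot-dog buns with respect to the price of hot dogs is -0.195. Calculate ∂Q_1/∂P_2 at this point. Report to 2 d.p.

ε = (∂Q_1/∂P_2)·(P_2/Q_1) ⇒ ∂Q_1/∂P_2 = ε·Q_1/P_2 = -0.195 × 2883/21 ≈ -26.77.

-26.77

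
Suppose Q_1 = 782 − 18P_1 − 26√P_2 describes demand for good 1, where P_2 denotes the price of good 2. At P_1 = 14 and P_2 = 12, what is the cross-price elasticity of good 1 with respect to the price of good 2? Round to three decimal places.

At P_1 = 14 and P_2 = 12: Q_1 = 439.933.
∂Q_1/∂P_2 = -26/(2√P_2) = -26/(2√12) = -3.7528.
ε = (∂Q_1/∂P_2)(P_2/Q_1) = -3.7528 × (12/439.933) ≈ -0.102.
ε < 0: complements.

-0.102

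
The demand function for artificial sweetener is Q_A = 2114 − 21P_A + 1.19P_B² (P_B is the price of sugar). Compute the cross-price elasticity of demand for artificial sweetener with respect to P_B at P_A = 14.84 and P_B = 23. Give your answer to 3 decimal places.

0.518

At P_A = 14.84 and P_B = 23: Q_A = 2431.87.
∂Q_A/∂P_B = 2.38P_B = 2.38(23) = 54.7400.
ε = (∂Q_A/∂P_B)(P_B/Q_A) = 54.7400 × (23/2431.87) ≈ 0.518.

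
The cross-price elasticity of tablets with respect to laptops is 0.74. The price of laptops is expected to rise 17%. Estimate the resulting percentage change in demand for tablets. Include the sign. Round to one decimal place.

12.6%

%ΔQ ≈ ε × %ΔP of laptops = 0.74 × (17%) = 12.6%.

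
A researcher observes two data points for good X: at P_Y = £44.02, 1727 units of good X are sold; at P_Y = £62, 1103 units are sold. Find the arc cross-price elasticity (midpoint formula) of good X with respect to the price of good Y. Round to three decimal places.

ΔQ_X = 1103 − 1727 = -624; ΔP_Y = 62 − 44.02 = 17.98.
Midpoints: Q̄_X = 1415.0, P̄_Y = 53.01.
ε = (ΔQ_X/Q̄_X)/(ΔP_Y/P̄_Y) = (-624/1415.0)/(17.98/53.01) ≈ -1.300.
ε < 0: good X and good Y are complements.

-1.300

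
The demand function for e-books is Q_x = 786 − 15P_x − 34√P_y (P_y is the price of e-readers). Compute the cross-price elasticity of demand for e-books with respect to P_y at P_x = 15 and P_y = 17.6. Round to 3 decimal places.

-0.170

At P_x = 15 and P_y = 17.6: Q_x = 418.362.
∂Q_x/∂P_y = -34/(2√P_y) = -34/(2√17.6) = -4.0522.
ε = (∂Q_x/∂P_y)(P_y/Q_x) = -4.0522 × (17.6/418.362) ≈ -0.170.
ε < 0: complements.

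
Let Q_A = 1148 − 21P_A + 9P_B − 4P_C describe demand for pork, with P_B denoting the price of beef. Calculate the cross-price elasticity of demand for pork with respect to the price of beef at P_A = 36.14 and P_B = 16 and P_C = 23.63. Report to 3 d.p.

0.328

At P_A = 36.14 and P_B = 16 and P_C = 23.63: Q_A = 438.54.
∂Q_A/∂P_B = 9.
ε = (∂Q_A/∂P_B)(P_B/Q_A) = 9 × (16/438.54) ≈ 0.328.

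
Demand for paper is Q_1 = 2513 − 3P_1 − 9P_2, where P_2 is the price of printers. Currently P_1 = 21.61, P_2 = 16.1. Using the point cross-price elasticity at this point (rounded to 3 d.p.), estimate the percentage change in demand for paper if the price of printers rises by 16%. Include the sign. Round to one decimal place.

-1.0%

At P_1 = 21.61, P_2 = 16.1: Q_1 = 2303.27.
∂Q_1/∂P_2 = -9.
ε = (∂Q_1/∂P_2)(P_2/Q_1) = -9.0000 × 16.1/2303.27 ≈ -0.063.
%ΔQ_1 ≈ ε × %ΔP_2 = -0.063 × (16%) = -1.0%.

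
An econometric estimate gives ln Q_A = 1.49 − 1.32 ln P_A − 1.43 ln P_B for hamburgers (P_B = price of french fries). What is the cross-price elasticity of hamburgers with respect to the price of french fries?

-1.43

In a log-linear (constant-elasticity) demand function, the coefficient on ln P_B is the cross-price elasticity.
ε = -1.43. Negative, so hamburgers and french fries are complements.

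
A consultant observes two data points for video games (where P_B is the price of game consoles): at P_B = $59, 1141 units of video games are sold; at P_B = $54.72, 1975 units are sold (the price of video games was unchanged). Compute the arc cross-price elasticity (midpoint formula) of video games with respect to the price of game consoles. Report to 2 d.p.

-7.11

ΔQ_A = 1975 − 1141 = 834; ΔP_B = 54.72 − 59 = -4.28.
Midpoints: Q̄_A = 1558.0, P̄_B = 56.86.
ε = (ΔQ_A/Q̄_A)/(ΔP_B/P̄_B) = (834/1558.0)/(-4.28/56.86) ≈ -7.11.
ε < 0: video games and game consoles are complements.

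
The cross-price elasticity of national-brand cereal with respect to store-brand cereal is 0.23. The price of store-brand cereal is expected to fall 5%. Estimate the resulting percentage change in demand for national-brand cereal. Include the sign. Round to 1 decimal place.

-1.2%

%ΔQ ≈ ε × %ΔP of store-brand cereal = 0.23 × (-5%) = -1.2%.
Demand for national-brand cereal falls by about 1.2%.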